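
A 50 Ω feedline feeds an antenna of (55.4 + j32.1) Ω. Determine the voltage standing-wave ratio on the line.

Γ = (Z_L − Z_0)/(Z_L + Z_0) = (5.4 + j32.1)/(105.4 + j32.1)
|Γ| = 32.6/110 = 0.295
VSWR = (1 + |Γ|)/(1 − |Γ|) = 1.3/0.705

VSWR ≈ 1.84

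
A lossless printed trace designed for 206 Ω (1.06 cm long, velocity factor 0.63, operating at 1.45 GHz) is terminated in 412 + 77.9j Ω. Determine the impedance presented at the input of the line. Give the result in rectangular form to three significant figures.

Z_in ≈ 288 − j165 Ω

λ = v/f = 0.63·c / 1.45 GHz = 0.13 m
βl = 2π·l/λ = 2π × 0.0813 = 29.3°
tan(βl) = tan(29.3°) = 0.561
Z_in = Z_0·(Z_L + jZ_0·tanβl)/(Z_0 + jZ_L·tanβl)
     = 206·(412 + j193)/(162 + j231)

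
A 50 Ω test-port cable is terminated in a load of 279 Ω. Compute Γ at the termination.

Γ = (Z_L − Z_0)/(Z_L + Z_0) = (279 − 50)/(279 + 50) = 229/329

Γ = 0.696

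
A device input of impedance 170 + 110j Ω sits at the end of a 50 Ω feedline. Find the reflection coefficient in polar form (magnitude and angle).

Γ ≈ 0.662 ∠ 15.9°

Γ = (Z_L − Z_0)/(Z_L + Z_0) = (120 + j110)/(220 + j110)
|Γ| = 163/246 = 0.662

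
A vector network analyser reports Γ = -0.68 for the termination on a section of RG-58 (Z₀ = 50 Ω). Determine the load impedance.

Z_L = Z_0·(1 + Γ)/(1 − Γ) = 50·(0.32)/(1.68)

Z_L ≈ 9.52 Ω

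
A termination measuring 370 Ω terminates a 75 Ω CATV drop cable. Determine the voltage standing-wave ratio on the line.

Γ = (370 − 75)/(370 + 75) = 0.663
VSWR = (1 + 0.663)/(1 − 0.663)

VSWR ≈ 4.93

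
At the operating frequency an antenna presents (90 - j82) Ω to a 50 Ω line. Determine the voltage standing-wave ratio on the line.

VSWR ≈ 3.57

Γ = (Z_L − Z_0)/(Z_L + Z_0) = (40 − j82)/(140 − j82)
|Γ| = 91.2/162 = 0.562
VSWR = (1 + |Γ|)/(1 − |Γ|) = 1.56/0.438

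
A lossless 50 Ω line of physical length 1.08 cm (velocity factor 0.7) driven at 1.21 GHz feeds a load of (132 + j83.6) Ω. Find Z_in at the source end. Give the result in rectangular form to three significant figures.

Z_in ≈ 121 − j86.9 Ω

λ = v/f = 0.7·c / 1.21 GHz = 0.174 m
βl = 2π·l/λ = 2π × 0.0622 = 22.4°
tan(βl) = tan(22.4°) = 0.412
Z_in = Z_0·(Z_L + jZ_0·tanβl)/(Z_0 + jZ_L·tanβl)
     = 50·(132 + j104)/(15.5 + j54.4)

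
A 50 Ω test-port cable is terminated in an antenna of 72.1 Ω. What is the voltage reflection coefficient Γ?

Γ = 0.181

Γ = (Z_L − Z_0)/(Z_L + Z_0) = (72.1 − 50)/(72.1 + 50) = 22.1/122.1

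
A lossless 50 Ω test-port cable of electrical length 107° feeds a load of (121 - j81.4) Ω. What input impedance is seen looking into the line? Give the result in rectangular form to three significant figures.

tan(βl) = tan(107°) = -3.27
Z_in = Z_0·(Z_L + jZ_0·tanβl)/(Z_0 + jZ_L·tanβl)
     = 50·(121 − j245)/(-216 − j396)

Z_in ≈ 17.4 + j24.8 Ω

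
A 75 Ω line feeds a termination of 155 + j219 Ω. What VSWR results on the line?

Γ = (Z_L − Z_0)/(Z_L + Z_0) = (80 + j219)/(230 + j219)
|Γ| = 233/318 = 0.734
VSWR = (1 + |Γ|)/(1 − |Γ|) = 1.73/0.266

VSWR ≈ 6.52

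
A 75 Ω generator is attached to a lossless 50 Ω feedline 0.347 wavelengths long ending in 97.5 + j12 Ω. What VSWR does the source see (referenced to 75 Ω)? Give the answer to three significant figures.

βl = 2π × 0.347 = 125°
tan(βl) = -1.43
Z_in = Z_0·(Z_L + jZ_0·tanβl)/(Z_0 + jZ_L·tanβl) = 31 + j20 Ω
Γ_s = (Z_in − Z_s)/(Z_in + Z_s) = (-44 + j20)/(106 + j20), |Γ_s| = 0.448
VSWR = (1 + |Γ_s|)/(1 − |Γ_s|)

VSWR ≈ 2.63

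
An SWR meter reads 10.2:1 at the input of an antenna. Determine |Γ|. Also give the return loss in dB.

|Γ| ≈ 0.821; return loss ≈ 1.71 dB

|Γ| = (S − 1)/(S + 1) = (10.2 − 1)/(10.2 + 1) = 9.2/11.2
RL = −20·log₁₀|Γ| = −20·log₁₀(0.821)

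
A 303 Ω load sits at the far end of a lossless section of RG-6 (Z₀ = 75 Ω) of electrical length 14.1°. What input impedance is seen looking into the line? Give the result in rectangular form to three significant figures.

Z_in ≈ 159 − j142 Ω

tan(βl) = tan(14.1°) = 0.251
Z_in = Z_0·(Z_L + jZ_0·tanβl)/(Z_0 + jZ_L·tanβl)
     = 75·(303 + j18.8)/(75 + j76.1)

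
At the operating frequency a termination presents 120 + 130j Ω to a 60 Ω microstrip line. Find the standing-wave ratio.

Γ = (Z_L − Z_0)/(Z_L + Z_0) = (60 + j130)/(180 + j130)
|Γ| = 143/222 = 0.645
VSWR = (1 + |Γ|)/(1 − |Γ|) = 1.64/0.355

VSWR ≈ 4.63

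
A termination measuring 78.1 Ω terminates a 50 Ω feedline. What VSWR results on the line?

Γ = (78.1 − 50)/(78.1 + 50) = 0.219
VSWR = (1 + 0.219)/(1 − 0.219)

VSWR ≈ 1.56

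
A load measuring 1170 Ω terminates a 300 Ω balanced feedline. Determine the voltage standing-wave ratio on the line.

VSWR ≈ 3.9

Γ = (1170 − 300)/(1170 + 300) = 0.592
VSWR = (1 + 0.592)/(1 − 0.592)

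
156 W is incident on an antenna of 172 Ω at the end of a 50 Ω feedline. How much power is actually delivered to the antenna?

P_delivered ≈ 109 W

Γ = (172 − 50)/(172 + 50) = 0.55
|Γ|² = 0.302
P_refl = |Γ|²·P_inc = 47.1 W, P_del = (1 − |Γ|²)·P_inc = 109 W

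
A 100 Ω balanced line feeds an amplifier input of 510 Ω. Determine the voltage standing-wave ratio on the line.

VSWR ≈ 5.1

Γ = (510 − 100)/(510 + 100) = 0.672
VSWR = (1 + 0.672)/(1 − 0.672)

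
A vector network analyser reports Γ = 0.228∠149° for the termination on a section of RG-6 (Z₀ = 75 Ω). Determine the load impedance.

Z_L ≈ 49.3 + j12.2 Ω

Z_L = Z_0·(1 + Γ)/(1 − Γ) = 75·(0.805 + j0.117)/(1.2 − j0.117)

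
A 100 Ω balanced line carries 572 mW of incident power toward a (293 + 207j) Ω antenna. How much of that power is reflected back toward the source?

P_reflected ≈ 232 mW

|Γ| = |(193 + j207)/(393 + j207)| = 0.637
|Γ|² = 0.406
P_refl = |Γ|²·P_inc = 232 mW, P_del = (1 − |Γ|²)·P_inc = 340 mW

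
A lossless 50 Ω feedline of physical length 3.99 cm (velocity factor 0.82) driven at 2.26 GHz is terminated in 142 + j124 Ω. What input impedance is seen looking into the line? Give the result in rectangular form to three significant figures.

Z_in ≈ 13.2 + j29.3 Ω

λ = v/f = 0.82·c / 2.26 GHz = 0.109 m
βl = 2π·l/λ = 2π × 0.367 = 132°
tan(βl) = tan(132°) = -1.11
Z_in = Z_0·(Z_L + jZ_0·tanβl)/(Z_0 + jZ_L·tanβl)
     = 50·(142 + j68.4)/(188 − j158)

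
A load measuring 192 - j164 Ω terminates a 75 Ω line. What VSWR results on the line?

VSWR ≈ 4.6

Γ = (Z_L − Z_0)/(Z_L + Z_0) = (117 − j164)/(267 − j164)
|Γ| = 201/313 = 0.643
VSWR = (1 + |Γ|)/(1 − |Γ|) = 1.64/0.357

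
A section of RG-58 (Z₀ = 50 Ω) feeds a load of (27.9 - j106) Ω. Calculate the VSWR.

VSWR ≈ 10.3

Γ = (Z_L − Z_0)/(Z_L + Z_0) = (-22.1 − j106)/(77.9 − j106)
|Γ| = 108/132 = 0.823
VSWR = (1 + |Γ|)/(1 − |Γ|) = 1.82/0.177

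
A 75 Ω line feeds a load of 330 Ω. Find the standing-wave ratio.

VSWR ≈ 4.4

Γ = (330 − 75)/(330 + 75) = 0.63
VSWR = (1 + 0.63)/(1 − 0.63)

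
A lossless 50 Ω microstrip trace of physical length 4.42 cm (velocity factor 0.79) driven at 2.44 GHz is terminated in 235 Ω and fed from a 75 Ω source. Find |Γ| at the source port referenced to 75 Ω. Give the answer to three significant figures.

|Γ| ≈ 0.551

λ = v/f = 0.79·c / 2.44 GHz = 0.0971 m
βl = 2π·l/λ = 2π × 0.455 = 164°
tan(βl) = -0.29
Z_in = Z_0·(Z_L + jZ_0·tanβl)/(Z_0 + jZ_L·tanβl) = 89.1 + j107 Ω
Γ_s = (Z_in − Z_s)/(Z_in + Z_s) = (14.1 + j107)/(164 + j107), |Γ_s| = 0.551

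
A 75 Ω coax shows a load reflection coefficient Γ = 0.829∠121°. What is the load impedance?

Z_L = Z_0·(1 + Γ)/(1 − Γ) = 75·(0.573 + j0.711)/(1.43 − j0.711)

Z_L ≈ 9.23 + j41.9 Ω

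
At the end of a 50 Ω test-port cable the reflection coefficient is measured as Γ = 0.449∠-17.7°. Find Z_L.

Z_L = Z_0·(1 + Γ)/(1 − Γ) = 50·(1.43 − j0.137)/(0.572 + j0.137)

Z_L ≈ 115 − j39.4 Ω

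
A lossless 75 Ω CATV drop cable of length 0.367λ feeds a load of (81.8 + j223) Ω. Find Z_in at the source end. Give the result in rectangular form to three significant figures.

Z_in ≈ 9.16 + j35.2 Ω

βl = 2π × 0.367 = 132°
tan(βl) = tan(132°) = -1.11
Z_in = Z_0·(Z_L + jZ_0·tanβl)/(Z_0 + jZ_L·tanβl)
     = 75·(81.8 + j140)/(322 − j90.5)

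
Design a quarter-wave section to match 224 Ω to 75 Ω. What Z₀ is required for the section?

Z_qwt ≈ 130 Ω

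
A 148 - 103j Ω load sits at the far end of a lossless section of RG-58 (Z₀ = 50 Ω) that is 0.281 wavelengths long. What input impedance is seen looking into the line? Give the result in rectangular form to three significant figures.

βl = 2π × 0.281 = 101°
tan(βl) = tan(101°) = -5.07
Z_in = Z_0·(Z_L + jZ_0·tanβl)/(Z_0 + jZ_L·tanβl)
     = 50·(148 − j356)/(-472 − j750)

Z_in ≈ 12.6 + j17.8 Ω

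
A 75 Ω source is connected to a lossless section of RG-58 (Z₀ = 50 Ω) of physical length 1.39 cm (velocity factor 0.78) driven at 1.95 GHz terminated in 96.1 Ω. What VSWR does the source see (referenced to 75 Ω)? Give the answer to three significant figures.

VSWR ≈ 2.1

λ = v/f = 0.78·c / 1.95 GHz = 0.12 m
βl = 2π·l/λ = 2π × 0.116 = 41.7°
tan(βl) = 0.891
Z_in = Z_0·(Z_L + jZ_0·tanβl)/(Z_0 + jZ_L·tanβl) = 43.8 − j30.5 Ω
Γ_s = (Z_in − Z_s)/(Z_in + Z_s) = (-31.2 − j30.5)/(119 − j30.5), |Γ_s| = 0.356
VSWR = (1 + |Γ_s|)/(1 − |Γ_s|)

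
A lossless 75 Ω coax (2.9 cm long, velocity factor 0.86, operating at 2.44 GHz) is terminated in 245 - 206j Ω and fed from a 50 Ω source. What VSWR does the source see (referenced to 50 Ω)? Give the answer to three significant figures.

λ = v/f = 0.86·c / 2.44 GHz = 0.106 m
βl = 2π·l/λ = 2π × 0.274 = 98.7°
tan(βl) = -6.51
Z_in = Z_0·(Z_L + jZ_0·tanβl)/(Z_0 + jZ_L·tanβl) = 14.4 + j23 Ω
Γ_s = (Z_in − Z_s)/(Z_in + Z_s) = (-35.6 + j23)/(64.4 + j23), |Γ_s| = 0.619
VSWR = (1 + |Γ_s|)/(1 − |Γ_s|)

VSWR ≈ 4.25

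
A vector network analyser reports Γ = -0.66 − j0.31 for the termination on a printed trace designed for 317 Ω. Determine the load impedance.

Z_L = Z_0·(1 + Γ)/(1 − Γ) = 317·(0.34 − j0.31)/(1.66 + j0.31)

Z_L ≈ 52.1 − j68.9 Ω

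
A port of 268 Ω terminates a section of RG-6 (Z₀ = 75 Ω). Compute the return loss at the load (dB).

RL ≈ 4.99 dB

Γ = (268 − 75)/(268 + 75) = 0.563
RL = −20·log₁₀|Γ| = −20·log₁₀(0.563)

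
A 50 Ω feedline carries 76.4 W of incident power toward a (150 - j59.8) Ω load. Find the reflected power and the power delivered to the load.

|Γ| = |(100 − j59.8)/(200 − j59.8)| = 0.558
|Γ|² = 0.312
P_refl = |Γ|²·P_inc = 23.8 W, P_del = (1 − |Γ|²)·P_inc = 52.6 W

P_reflected ≈ 23.8 W; P_delivered ≈ 52.6 W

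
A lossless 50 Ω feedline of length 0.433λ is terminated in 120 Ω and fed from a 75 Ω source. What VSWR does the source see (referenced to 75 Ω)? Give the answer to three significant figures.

VSWR ≈ 2

βl = 2π × 0.433 = 156°
tan(βl) = -0.448
Z_in = Z_0·(Z_L + jZ_0·tanβl)/(Z_0 + jZ_L·tanβl) = 66.9 + j49.5 Ω
Γ_s = (Z_in − Z_s)/(Z_in + Z_s) = (-8.14 + j49.5)/(142 + j49.5), |Γ_s| = 0.334
VSWR = (1 + |Γ_s|)/(1 − |Γ_s|)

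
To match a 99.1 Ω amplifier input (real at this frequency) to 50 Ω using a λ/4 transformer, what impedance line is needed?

Z_qwt ≈ 70.4 Ω

Z_qwt = √(Z_0·R_L) = √(50 × 99.1) = √4955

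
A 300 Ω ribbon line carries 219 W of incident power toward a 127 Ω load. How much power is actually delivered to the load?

Γ = (127 − 300)/(127 + 300) = -0.405
|Γ|² = 0.164
P_refl = |Γ|²·P_inc = 35.9 W, P_del = (1 − |Γ|²)·P_inc = 183 W

P_delivered ≈ 183 W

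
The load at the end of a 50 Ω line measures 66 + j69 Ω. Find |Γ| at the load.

|Γ| ≈ 0.525

Γ = (Z_L − Z_0)/(Z_L + Z_0) = (16 + j69)/(116 + j69)
|Γ| = 70.8/135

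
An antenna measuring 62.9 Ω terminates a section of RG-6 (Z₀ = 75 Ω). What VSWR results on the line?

For a purely resistive load, VSWR = R_L/Z_0 or Z_0/R_L (whichever > 1) = 75/62.9

VSWR ≈ 1.19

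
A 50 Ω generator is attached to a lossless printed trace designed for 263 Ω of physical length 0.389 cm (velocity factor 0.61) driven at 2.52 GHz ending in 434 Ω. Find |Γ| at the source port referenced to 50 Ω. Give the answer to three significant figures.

|Γ| ≈ 0.78

λ = v/f = 0.61·c / 2.52 GHz = 0.0726 m
βl = 2π·l/λ = 2π × 0.0536 = 19.3°
tan(βl) = 0.35
Z_in = Z_0·(Z_L + jZ_0·tanβl)/(Z_0 + jZ_L·tanβl) = 365 − j119 Ω
Γ_s = (Z_in − Z_s)/(Z_in + Z_s) = (315 − j119)/(415 − j119), |Γ_s| = 0.78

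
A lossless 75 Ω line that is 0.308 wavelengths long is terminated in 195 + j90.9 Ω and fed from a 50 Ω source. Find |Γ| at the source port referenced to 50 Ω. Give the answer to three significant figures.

βl = 2π × 0.308 = 111°
tan(βl) = -2.62
Z_in = Z_0·(Z_L + jZ_0·tanβl)/(Z_0 + jZ_L·tanβl) = 24 + j13.9 Ω
Γ_s = (Z_in − Z_s)/(Z_in + Z_s) = (-26 + j13.9)/(74 + j13.9), |Γ_s| = 0.391

|Γ| ≈ 0.391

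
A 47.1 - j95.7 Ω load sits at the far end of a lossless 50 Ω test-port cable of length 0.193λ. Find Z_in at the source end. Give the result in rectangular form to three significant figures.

βl = 2π × 0.193 = 69.5°
tan(βl) = tan(69.5°) = 2.67
Z_in = Z_0·(Z_L + jZ_0·tanβl)/(Z_0 + jZ_L·tanβl)
     = 50·(47.1 + j37.9)/(306 + j126)

Z_in ≈ 8.77 + j2.59 Ω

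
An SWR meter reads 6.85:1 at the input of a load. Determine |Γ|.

|Γ| ≈ 0.745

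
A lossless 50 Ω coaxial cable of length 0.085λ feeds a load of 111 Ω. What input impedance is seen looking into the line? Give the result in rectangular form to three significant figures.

Z_in ≈ 55 − j42.6 Ω

βl = 2π × 0.085 = 30.6°
tan(βl) = tan(30.6°) = 0.591
Z_in = Z_0·(Z_L + jZ_0·tanβl)/(Z_0 + jZ_L·tanβl)
     = 50·(111 + j29.6)/(50 + j65.6)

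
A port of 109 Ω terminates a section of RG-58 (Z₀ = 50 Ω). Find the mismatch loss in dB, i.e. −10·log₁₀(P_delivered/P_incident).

mismatch loss ≈ 0.643 dB

Γ = (109 − 50)/(109 + 50) = 0.371
|Γ|² = 0.138, so P_del/P_inc = 1 − |Γ|² = 0.862
ML = −10·log₁₀(1 − |Γ|²)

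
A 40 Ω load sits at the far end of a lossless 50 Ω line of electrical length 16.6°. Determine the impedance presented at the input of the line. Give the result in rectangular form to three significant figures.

tan(βl) = tan(16.6°) = 0.298
Z_in = Z_0·(Z_L + jZ_0·tanβl)/(Z_0 + jZ_L·tanβl)
     = 50·(40 + j14.9)/(50 + j11.9)

Z_in ≈ 41.2 + j5.08 Ω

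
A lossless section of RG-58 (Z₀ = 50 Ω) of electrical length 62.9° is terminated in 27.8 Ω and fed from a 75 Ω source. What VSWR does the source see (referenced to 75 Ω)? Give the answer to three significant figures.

tan(βl) = 1.95
Z_in = Z_0·(Z_L + jZ_0·tanβl)/(Z_0 + jZ_L·tanβl) = 61.4 + j31 Ω
Γ_s = (Z_in − Z_s)/(Z_in + Z_s) = (-13.6 + j31)/(136 + j31), |Γ_s| = 0.242
VSWR = (1 + |Γ_s|)/(1 − |Γ_s|)

VSWR ≈ 1.64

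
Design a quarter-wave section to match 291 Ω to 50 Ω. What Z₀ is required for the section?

Z_qwt = √(Z_0·R_L) = √(50 × 291) = √14550

Z_qwt ≈ 121 Ω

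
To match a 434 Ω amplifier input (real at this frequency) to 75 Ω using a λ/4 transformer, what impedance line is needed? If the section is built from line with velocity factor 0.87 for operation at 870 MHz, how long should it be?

Z_qwt = √(Z_0·R_L) = √(75 × 434) = √32550
λ = 0.87·c/f = 0.3 m, so l = λ/4 = 0.075 m

Z_qwt ≈ 180 Ω; length ≈ 7.5 cm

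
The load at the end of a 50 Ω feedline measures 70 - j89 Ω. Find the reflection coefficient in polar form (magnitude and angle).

Γ ≈ 0.611 ∠ -40.8°

Γ = (Z_L − Z_0)/(Z_L + Z_0) = (20 − j89)/(120 − j89)
|Γ| = 91.2/149 = 0.611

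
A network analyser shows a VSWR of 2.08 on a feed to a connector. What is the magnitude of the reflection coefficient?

|Γ| ≈ 0.351

|Γ| = (S − 1)/(S + 1) = (2.08 − 1)/(2.08 + 1) = 1.08/3.08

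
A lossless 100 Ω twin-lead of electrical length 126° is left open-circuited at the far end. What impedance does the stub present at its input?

tan(βl) = -1.38
For an open-circuited stub, Z_in = −jZ_0·cot(βl) = −jZ_0/tan(βl)

Z_in ≈ +j72.7 Ω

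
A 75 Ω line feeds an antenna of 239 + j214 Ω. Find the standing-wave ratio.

VSWR ≈ 5.89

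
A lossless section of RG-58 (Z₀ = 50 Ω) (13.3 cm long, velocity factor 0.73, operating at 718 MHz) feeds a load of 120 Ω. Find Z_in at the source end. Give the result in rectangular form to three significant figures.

Z_in ≈ 69.4 + j49.6 Ω

λ = v/f = 0.73·c / 718 MHz = 0.305 m
βl = 2π·l/λ = 2π × 0.436 = 157°
tan(βl) = tan(157°) = -0.425
Z_in = Z_0·(Z_L + jZ_0·tanβl)/(Z_0 + jZ_L·tanβl)
     = 50·(120 − j21.2)/(50 − j51)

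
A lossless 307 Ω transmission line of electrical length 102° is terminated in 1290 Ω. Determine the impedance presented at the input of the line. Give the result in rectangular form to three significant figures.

tan(βl) = tan(102°) = -4.7
Z_in = Z_0·(Z_L + jZ_0·tanβl)/(Z_0 + jZ_L·tanβl)
     = 307·(1290 − j1440)/(307 − j6070)

Z_in ≈ 76.2 + j61.4 Ω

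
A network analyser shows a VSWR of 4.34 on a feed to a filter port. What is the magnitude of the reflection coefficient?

|Γ| = (S − 1)/(S + 1) = (4.34 − 1)/(4.34 + 1) = 3.34/5.34

|Γ| ≈ 0.625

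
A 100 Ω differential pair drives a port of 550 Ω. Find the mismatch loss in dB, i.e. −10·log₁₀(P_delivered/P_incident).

Γ = (550 − 100)/(550 + 100) = 0.692
|Γ|² = 0.479, so P_del/P_inc = 1 − |Γ|² = 0.521
ML = −10·log₁₀(1 − |Γ|²)

mismatch loss ≈ 2.83 dB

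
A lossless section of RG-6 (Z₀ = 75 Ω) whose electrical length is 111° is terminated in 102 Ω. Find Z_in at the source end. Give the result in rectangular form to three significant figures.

Z_in ≈ 58.6 + j12.2 Ω

tan(βl) = tan(111°) = -2.61
Z_in = Z_0·(Z_L + jZ_0·tanβl)/(Z_0 + jZ_L·tanβl)
     = 75·(102 − j195)/(75 − j266)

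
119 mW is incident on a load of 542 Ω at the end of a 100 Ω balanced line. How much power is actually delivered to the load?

Γ = (542 − 100)/(542 + 100) = 0.688
|Γ|² = 0.474
P_refl = |Γ|²·P_inc = 56.4 mW, P_del = (1 − |Γ|²)·P_inc = 62.6 mW

P_delivered ≈ 62.6 mW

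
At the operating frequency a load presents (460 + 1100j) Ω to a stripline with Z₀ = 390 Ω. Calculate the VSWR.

Γ = (Z_L − Z_0)/(Z_L + Z_0) = (70 + j1100)/(850 + j1100)
|Γ| = 1100/1390 = 0.793
VSWR = (1 + |Γ|)/(1 − |Γ|) = 1.79/0.207

VSWR ≈ 8.66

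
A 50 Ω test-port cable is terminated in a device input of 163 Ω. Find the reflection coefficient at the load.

Γ = 0.531

Γ = (Z_L − Z_0)/(Z_L + Z_0) = (163 − 50)/(163 + 50) = 113/213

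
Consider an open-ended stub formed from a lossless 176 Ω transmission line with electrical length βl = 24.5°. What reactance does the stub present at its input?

X_in ≈ -386 Ω (capacitive)

tan(βl) = 0.456
For an open-ended stub, Z_in = −jZ_0·cot(βl) = −jZ_0/tan(βl)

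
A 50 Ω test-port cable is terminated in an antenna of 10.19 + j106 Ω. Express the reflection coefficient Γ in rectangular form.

Γ ≈ 0.595 + j0.713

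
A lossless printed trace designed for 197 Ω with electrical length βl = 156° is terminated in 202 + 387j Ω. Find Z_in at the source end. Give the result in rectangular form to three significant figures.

tan(βl) = tan(156°) = -0.445
Z_in = Z_0·(Z_L + jZ_0·tanβl)/(Z_0 + jZ_L·tanβl)
     = 197·(202 + j299)/(369 − j89.9)

Z_in ≈ 65 + j175 Ω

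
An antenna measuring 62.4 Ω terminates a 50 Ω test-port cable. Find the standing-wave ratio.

Γ = (62.4 − 50)/(62.4 + 50) = 0.11
VSWR = (1 + 0.11)/(1 − 0.11)

VSWR ≈ 1.25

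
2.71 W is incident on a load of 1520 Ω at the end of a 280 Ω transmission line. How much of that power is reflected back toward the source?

Γ = (1520 − 280)/(1520 + 280) = 0.689
|Γ|² = 0.475
P_refl = |Γ|²·P_inc = 1.29 W, P_del = (1 − |Γ|²)·P_inc = 1.42 W

P_reflected ≈ 1.29 W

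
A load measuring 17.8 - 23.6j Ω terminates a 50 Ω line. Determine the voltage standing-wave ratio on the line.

Γ = (Z_L − Z_0)/(Z_L + Z_0) = (-32.2 − j23.6)/(67.8 − j23.6)
|Γ| = 39.9/71.8 = 0.556
VSWR = (1 + |Γ|)/(1 − |Γ|) = 1.56/0.444

VSWR ≈ 3.51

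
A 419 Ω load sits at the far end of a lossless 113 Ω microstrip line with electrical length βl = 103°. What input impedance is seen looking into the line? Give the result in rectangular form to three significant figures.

Z_in ≈ 32 + j24.1 Ω

tan(βl) = tan(103°) = -4.33
Z_in = Z_0·(Z_L + jZ_0·tanβl)/(Z_0 + jZ_L·tanβl)
     = 113·(419 − j489)/(113 − j1810)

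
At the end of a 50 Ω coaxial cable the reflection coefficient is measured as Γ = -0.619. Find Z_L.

Z_L ≈ 11.8 Ω

Z_L = Z_0·(1 + Γ)/(1 − Γ) = 50·(0.381)/(1.62)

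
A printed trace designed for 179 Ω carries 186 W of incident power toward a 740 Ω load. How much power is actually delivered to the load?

P_delivered ≈ 117 W

Γ = (740 − 179)/(740 + 179) = 0.61
|Γ|² = 0.373
P_refl = |Γ|²·P_inc = 69.3 W, P_del = (1 − |Γ|²)·P_inc = 117 W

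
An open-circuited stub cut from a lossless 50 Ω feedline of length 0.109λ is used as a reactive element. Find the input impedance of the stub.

βl = 2π × 0.109 = 39.2°
tan(βl) = 0.817
For an open-circuited stub, Z_in = −jZ_0·cot(βl) = −jZ_0/tan(βl)

Z_in ≈ −j61.2 Ω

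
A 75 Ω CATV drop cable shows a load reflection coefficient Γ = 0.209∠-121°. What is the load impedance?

Z_L ≈ 57 − j21.3 Ω

Z_L = Z_0·(1 + Γ)/(1 − Γ) = 75·(0.892 − j0.179)/(1.11 + j0.179)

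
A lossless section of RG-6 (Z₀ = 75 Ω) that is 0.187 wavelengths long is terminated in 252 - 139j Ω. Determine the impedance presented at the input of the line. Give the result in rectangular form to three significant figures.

Z_in ≈ 18 − j19.2 Ω

βl = 2π × 0.187 = 67.3°
tan(βl) = tan(67.3°) = 2.39
Z_in = Z_0·(Z_L + jZ_0·tanβl)/(Z_0 + jZ_L·tanβl)
     = 75·(252 + j40.5)/(408 + j603)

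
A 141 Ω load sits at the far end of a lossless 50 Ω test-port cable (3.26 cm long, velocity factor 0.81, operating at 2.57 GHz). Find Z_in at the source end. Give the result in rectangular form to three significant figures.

Z_in ≈ 24.5 + j28 Ω

λ = v/f = 0.81·c / 2.57 GHz = 0.0946 m
βl = 2π·l/λ = 2π × 0.345 = 124°
tan(βl) = tan(124°) = -1.48
Z_in = Z_0·(Z_L + jZ_0·tanβl)/(Z_0 + jZ_L·tanβl)
     = 50·(141 − j73.8)/(50 − j208)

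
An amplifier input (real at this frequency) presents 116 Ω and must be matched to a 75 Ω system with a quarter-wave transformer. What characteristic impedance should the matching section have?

Z_qwt = √(Z_0·R_L) = √(75 × 116) = √8700

Z_qwt ≈ 93.3 Ω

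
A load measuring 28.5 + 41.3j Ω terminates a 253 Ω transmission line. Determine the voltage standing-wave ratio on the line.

Γ = (Z_L − Z_0)/(Z_L + Z_0) = (-224.5 + j41.3)/(281.5 + j41.3)
|Γ| = 228/285 = 0.802
VSWR = (1 + |Γ|)/(1 − |Γ|) = 1.8/0.198

VSWR ≈ 9.12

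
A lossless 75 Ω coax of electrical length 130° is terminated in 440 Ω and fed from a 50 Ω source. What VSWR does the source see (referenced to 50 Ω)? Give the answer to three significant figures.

VSWR ≈ 5.96

tan(βl) = -1.19
Z_in = Z_0·(Z_L + jZ_0·tanβl)/(Z_0 + jZ_L·tanβl) = 21.3 + j59.9 Ω
Γ_s = (Z_in − Z_s)/(Z_in + Z_s) = (-28.7 + j59.9)/(71.3 + j59.9), |Γ_s| = 0.713
VSWR = (1 + |Γ_s|)/(1 − |Γ_s|)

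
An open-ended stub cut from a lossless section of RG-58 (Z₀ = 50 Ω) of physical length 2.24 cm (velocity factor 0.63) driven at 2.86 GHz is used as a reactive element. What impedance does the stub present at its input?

λ = v/f = 0.63·c / 2.86 GHz = 0.0661 m
βl = 2π·l/λ = 2π × 0.339 = 122°
tan(βl) = -1.6
For an open-ended stub, Z_in = −jZ_0·cot(βl) = −jZ_0/tan(βl)

Z_in ≈ +j31.3 Ω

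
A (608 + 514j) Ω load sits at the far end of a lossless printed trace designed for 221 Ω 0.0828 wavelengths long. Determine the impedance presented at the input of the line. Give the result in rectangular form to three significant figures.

βl = 2π × 0.0828 = 29.8°
tan(βl) = tan(29.8°) = 0.573
Z_in = Z_0·(Z_L + jZ_0·tanβl)/(Z_0 + jZ_L·tanβl)
     = 221·(608 + j641)/(-73.5 + j348)

Z_in ≈ 311 − j451 Ω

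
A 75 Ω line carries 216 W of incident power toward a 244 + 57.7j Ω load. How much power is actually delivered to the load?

P_delivered ≈ 150 W

|Γ| = |(169 + j57.7)/(319 + j57.7)| = 0.551
|Γ|² = 0.303
P_refl = |Γ|²·P_inc = 65.5 W, P_del = (1 − |Γ|²)·P_inc = 150 W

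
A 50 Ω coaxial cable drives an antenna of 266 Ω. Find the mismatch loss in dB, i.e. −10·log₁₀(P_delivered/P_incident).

Γ = (266 − 50)/(266 + 50) = 0.684
|Γ|² = 0.467, so P_del/P_inc = 1 − |Γ|² = 0.533
ML = −10·log₁₀(1 − |Γ|²)

mismatch loss ≈ 2.73 dB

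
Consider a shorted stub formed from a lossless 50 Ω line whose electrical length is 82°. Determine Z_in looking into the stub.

Z_in ≈ +j356 Ω

tan(βl) = 7.12
For a shorted stub, Z_in = jZ_0·tan(βl)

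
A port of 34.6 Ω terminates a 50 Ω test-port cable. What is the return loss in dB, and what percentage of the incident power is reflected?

RL ≈ 14.8 dB; 3.31% of incident power reflected

Γ = (34.6 − 50)/(34.6 + 50) = -0.182
RL = −20·log₁₀(0.182) = 14.8 dB
P_refl/P_inc = |Γ|² = 0.0331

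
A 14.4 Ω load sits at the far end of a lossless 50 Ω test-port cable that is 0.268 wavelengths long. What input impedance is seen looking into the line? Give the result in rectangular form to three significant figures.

Z_in ≈ 152 − j54.3 Ω

βl = 2π × 0.268 = 96.5°
tan(βl) = tan(96.5°) = -8.8
Z_in = Z_0·(Z_L + jZ_0·tanβl)/(Z_0 + jZ_L·tanβl)
     = 50·(14.4 − j440)/(50 − j127)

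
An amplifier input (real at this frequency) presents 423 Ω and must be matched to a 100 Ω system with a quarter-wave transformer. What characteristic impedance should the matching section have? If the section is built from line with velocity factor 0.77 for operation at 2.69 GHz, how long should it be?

Z_qwt ≈ 206 Ω; length ≈ 2.15 cm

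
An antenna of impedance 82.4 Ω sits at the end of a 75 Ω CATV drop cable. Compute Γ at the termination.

Γ = 0.047

Γ = (Z_L − Z_0)/(Z_L + Z_0) = (82.4 − 75)/(82.4 + 75) = 7.4/157.4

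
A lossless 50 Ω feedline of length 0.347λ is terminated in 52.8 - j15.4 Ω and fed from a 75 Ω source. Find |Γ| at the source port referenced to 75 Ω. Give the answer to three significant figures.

|Γ| ≈ 0.129

βl = 2π × 0.347 = 125°
tan(βl) = -1.43
Z_in = Z_0·(Z_L + jZ_0·tanβl)/(Z_0 + jZ_L·tanβl) = 62 + j12 Ω
Γ_s = (Z_in − Z_s)/(Z_in + Z_s) = (-13 + j12)/(137 + j12), |Γ_s| = 0.129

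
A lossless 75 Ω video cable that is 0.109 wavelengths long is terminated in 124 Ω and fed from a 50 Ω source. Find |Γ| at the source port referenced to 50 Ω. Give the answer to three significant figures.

βl = 2π × 0.109 = 39.2°
tan(βl) = 0.817
Z_in = Z_0·(Z_L + jZ_0·tanβl)/(Z_0 + jZ_L·tanβl) = 73.2 − j37.6 Ω
Γ_s = (Z_in − Z_s)/(Z_in + Z_s) = (23.2 − j37.6)/(123 − j37.6), |Γ_s| = 0.343

|Γ| ≈ 0.343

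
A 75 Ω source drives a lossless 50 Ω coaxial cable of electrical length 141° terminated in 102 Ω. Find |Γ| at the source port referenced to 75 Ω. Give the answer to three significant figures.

tan(βl) = -0.81
Z_in = Z_0·(Z_L + jZ_0·tanβl)/(Z_0 + jZ_L·tanβl) = 45.3 + j34.3 Ω
Γ_s = (Z_in − Z_s)/(Z_in + Z_s) = (-29.7 + j34.3)/(120 + j34.3), |Γ_s| = 0.363

|Γ| ≈ 0.363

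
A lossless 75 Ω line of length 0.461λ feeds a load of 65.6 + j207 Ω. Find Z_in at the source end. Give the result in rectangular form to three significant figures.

βl = 2π × 0.461 = 166°
tan(βl) = tan(166°) = -0.25
Z_in = Z_0·(Z_L + jZ_0·tanβl)/(Z_0 + jZ_L·tanβl)
     = 75·(65.6 + j188)/(127 − j16.4)

Z_in ≈ 24 + j114 Ω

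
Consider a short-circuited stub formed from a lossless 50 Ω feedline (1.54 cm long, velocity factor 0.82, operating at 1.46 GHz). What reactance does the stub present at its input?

λ = v/f = 0.82·c / 1.46 GHz = 0.168 m
βl = 2π·l/λ = 2π × 0.0914 = 32.9°
tan(βl) = 0.647
For a short-circuited stub, Z_in = jZ_0·tan(βl)

X_in ≈ 32.4 Ω (inductive)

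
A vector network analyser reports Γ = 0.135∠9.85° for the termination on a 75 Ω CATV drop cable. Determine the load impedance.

Z_L = Z_0·(1 + Γ)/(1 − Γ) = 75·(1.13 + j0.0231)/(0.867 − j0.0231)

Z_L ≈ 97.9 + j4.61 Ω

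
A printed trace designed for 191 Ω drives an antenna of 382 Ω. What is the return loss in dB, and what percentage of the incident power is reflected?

RL ≈ 9.54 dB; 11.1% of incident power reflected

Γ = (382 − 191)/(382 + 191) = 0.333
RL = −20·log₁₀(0.333) = 9.54 dB
P_refl/P_inc = |Γ|² = 0.111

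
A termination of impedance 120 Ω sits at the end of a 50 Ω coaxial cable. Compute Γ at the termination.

Γ = 0.412

Γ = (Z_L − Z_0)/(Z_L + Z_0) = (120 − 50)/(120 + 50) = 70/170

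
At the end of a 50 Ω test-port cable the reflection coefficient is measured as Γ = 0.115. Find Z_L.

Z_L = Z_0·(1 + Γ)/(1 − Γ) = 50·(1.11)/(0.885)

Z_L ≈ 63 Ω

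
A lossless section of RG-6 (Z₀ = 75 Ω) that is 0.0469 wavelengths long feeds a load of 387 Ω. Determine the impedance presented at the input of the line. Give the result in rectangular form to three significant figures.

βl = 2π × 0.0469 = 16.9°
tan(βl) = tan(16.9°) = 0.304
Z_in = Z_0·(Z_L + jZ_0·tanβl)/(Z_0 + jZ_L·tanβl)
     = 75·(387 + j22.8)/(75 + j117)

Z_in ≈ 122 − j169 Ω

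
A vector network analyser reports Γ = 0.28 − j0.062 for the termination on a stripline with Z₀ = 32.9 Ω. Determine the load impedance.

Z_L = Z_0·(1 + Γ)/(1 − Γ) = 32.9·(1.28 − j0.062)/(0.72 + j0.062)

Z_L ≈ 57.8 − j7.81 Ω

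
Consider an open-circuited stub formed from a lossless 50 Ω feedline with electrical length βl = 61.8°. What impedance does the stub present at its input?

tan(βl) = 1.86
For an open-circuited stub, Z_in = −jZ_0·cot(βl) = −jZ_0/tan(βl)

Z_in ≈ −j26.8 Ω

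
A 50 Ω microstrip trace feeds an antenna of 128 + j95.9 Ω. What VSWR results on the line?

VSWR ≈ 4.15

Γ = (Z_L − Z_0)/(Z_L + Z_0) = (78 + j95.9)/(178 + j95.9)
|Γ| = 124/202 = 0.611
VSWR = (1 + |Γ|)/(1 − |Γ|) = 1.61/0.389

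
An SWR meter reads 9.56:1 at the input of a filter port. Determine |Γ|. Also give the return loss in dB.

|Γ| ≈ 0.811; return loss ≈ 1.82 dB

|Γ| = (S − 1)/(S + 1) = (9.56 − 1)/(9.56 + 1) = 8.56/10.6
RL = −20·log₁₀|Γ| = −20·log₁₀(0.811)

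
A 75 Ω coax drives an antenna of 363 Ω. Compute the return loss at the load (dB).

RL ≈ 3.64 dB

Γ = (363 − 75)/(363 + 75) = 0.658
RL = −20·log₁₀|Γ| = −20·log₁₀(0.658)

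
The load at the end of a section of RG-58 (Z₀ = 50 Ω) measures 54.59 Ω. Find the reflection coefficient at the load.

Γ = (Z_L − Z_0)/(Z_L + Z_0) = (54.59 − 50)/(54.59 + 50) = 4.59/104.6

Γ = 0.0439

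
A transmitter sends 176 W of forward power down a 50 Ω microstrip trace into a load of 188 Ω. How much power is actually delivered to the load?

Γ = (188 − 50)/(188 + 50) = 0.58
|Γ|² = 0.336
P_refl = |Γ|²·P_inc = 59.2 W, P_del = (1 − |Γ|²)·P_inc = 117 W

P_delivered ≈ 117 W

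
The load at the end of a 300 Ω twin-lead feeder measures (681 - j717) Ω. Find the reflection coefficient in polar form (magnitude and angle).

Γ ≈ 0.668 ∠ -25.9°

Γ = (Z_L − Z_0)/(Z_L + Z_0) = (381 − j717)/(981 − j717)
|Γ| = 812/1220 = 0.668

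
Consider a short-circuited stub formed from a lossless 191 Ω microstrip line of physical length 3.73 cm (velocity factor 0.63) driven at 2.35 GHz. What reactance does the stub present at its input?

λ = v/f = 0.63·c / 2.35 GHz = 0.0804 m
βl = 2π·l/λ = 2π × 0.464 = 167°
tan(βl) = -0.232
For a short-circuited stub, Z_in = jZ_0·tan(βl)

X_in ≈ -44.2 Ω (capacitive)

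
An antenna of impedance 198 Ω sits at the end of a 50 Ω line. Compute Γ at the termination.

Γ = 0.597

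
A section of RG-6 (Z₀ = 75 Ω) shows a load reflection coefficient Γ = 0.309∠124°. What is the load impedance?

Z_L ≈ 47.1 + j26.7 Ω

Z_L = Z_0·(1 + Γ)/(1 − Γ) = 75·(0.827 + j0.256)/(1.17 − j0.256)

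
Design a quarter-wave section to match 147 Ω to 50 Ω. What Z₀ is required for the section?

Z_qwt = √(Z_0·R_L) = √(50 × 147) = √7350

Z_qwt ≈ 85.7 Ω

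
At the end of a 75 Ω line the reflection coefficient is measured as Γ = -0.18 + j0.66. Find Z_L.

Z_L ≈ 21.8 + j54.2 Ω

Z_L = Z_0·(1 + Γ)/(1 − Γ) = 75·(0.82 + j0.66)/(1.18 − j0.66)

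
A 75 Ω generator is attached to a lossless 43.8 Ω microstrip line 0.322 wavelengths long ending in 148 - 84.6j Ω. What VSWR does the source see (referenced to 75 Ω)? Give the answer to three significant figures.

VSWR ≈ 6.28

βl = 2π × 0.322 = 116°
tan(βl) = -2.06
Z_in = Z_0·(Z_L + jZ_0·tanβl)/(Z_0 + jZ_L·tanβl) = 13.5 + j27.1 Ω
Γ_s = (Z_in − Z_s)/(Z_in + Z_s) = (-61.5 + j27.1)/(88.5 + j27.1), |Γ_s| = 0.725
VSWR = (1 + |Γ_s|)/(1 − |Γ_s|)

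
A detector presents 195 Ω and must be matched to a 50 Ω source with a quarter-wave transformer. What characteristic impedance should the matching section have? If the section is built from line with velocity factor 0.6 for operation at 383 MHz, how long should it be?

Z_qwt ≈ 98.7 Ω; length ≈ 11.7 cm

Z_qwt = √(Z_0·R_L) = √(50 × 195) = √9750
λ = 0.6·c/f = 0.47 m, so l = λ/4 = 0.117 m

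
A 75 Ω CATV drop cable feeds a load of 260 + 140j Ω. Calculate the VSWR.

VSWR ≈ 4.54

Γ = (Z_L − Z_0)/(Z_L + Z_0) = (185 + j140)/(335 + j140)
|Γ| = 232/363 = 0.639
VSWR = (1 + |Γ|)/(1 − |Γ|) = 1.64/0.361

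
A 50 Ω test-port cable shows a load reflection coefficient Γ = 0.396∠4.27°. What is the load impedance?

Z_L = Z_0·(1 + Γ)/(1 − Γ) = 50·(1.39 + j0.0295)/(0.605 − j0.0295)

Z_L ≈ 115 + j8.03 Ω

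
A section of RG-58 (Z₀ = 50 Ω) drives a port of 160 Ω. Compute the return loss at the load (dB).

Γ = (160 − 50)/(160 + 50) = 0.524
RL = −20·log₁₀|Γ| = −20·log₁₀(0.524)

RL ≈ 5.62 dB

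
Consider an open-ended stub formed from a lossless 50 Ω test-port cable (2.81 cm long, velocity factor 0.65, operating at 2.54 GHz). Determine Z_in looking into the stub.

Z_in ≈ +j44.7 Ω

λ = v/f = 0.65·c / 2.54 GHz = 0.0768 m
βl = 2π·l/λ = 2π × 0.366 = 132°
tan(βl) = -1.12
For an open-ended stub, Z_in = −jZ_0·cot(βl) = −jZ_0/tan(βl)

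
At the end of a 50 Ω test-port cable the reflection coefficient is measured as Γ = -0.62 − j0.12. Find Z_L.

Z_L ≈ 11.4 − j4.55 Ω

Z_L = Z_0·(1 + Γ)/(1 − Γ) = 50·(0.38 − j0.12)/(1.62 + j0.12)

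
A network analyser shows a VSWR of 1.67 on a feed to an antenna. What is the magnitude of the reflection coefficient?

|Γ| ≈ 0.251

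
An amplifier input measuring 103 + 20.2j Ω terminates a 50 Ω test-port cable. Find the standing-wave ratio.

Γ = (Z_L − Z_0)/(Z_L + Z_0) = (53 + j20.2)/(153 + j20.2)
|Γ| = 56.7/154 = 0.368
VSWR = (1 + |Γ|)/(1 − |Γ|) = 1.37/0.632

VSWR ≈ 2.16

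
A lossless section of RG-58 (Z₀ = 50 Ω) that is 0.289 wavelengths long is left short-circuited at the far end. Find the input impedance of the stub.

Z_in ≈ −j200 Ω

βl = 2π × 0.289 = 104°
tan(βl) = -4
For a short-circuited stub, Z_in = jZ_0·tan(βl)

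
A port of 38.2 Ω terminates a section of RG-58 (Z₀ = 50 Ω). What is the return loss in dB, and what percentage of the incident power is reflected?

Γ = (38.2 − 50)/(38.2 + 50) = -0.134
RL = −20·log₁₀(0.134) = 17.5 dB
P_refl/P_inc = |Γ|² = 0.0179

RL ≈ 17.5 dB; 1.79% of incident power reflected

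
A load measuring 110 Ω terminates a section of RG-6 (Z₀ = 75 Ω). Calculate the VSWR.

Γ = (110 − 75)/(110 + 75) = 0.189
VSWR = (1 + 0.189)/(1 − 0.189)

VSWR ≈ 1.47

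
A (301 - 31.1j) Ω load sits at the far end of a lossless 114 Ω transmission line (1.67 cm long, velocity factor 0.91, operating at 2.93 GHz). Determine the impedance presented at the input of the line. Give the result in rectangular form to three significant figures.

λ = v/f = 0.91·c / 2.93 GHz = 0.0932 m
βl = 2π·l/λ = 2π × 0.179 = 64.5°
tan(βl) = tan(64.5°) = 2.1
Z_in = Z_0·(Z_L + jZ_0·tanβl)/(Z_0 + jZ_L·tanβl)
     = 114·(301 + j208)/(179 + j632)

Z_in ≈ 49 − j40.4 Ω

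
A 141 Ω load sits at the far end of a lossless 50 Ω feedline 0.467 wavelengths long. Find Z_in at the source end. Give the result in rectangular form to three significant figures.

Z_in ≈ 109 + j54.1 Ω

βl = 2π × 0.467 = 168°
tan(βl) = tan(168°) = -0.21
Z_in = Z_0·(Z_L + jZ_0·tanβl)/(Z_0 + jZ_L·tanβl)
     = 50·(141 − j10.5)/(50 − j29.7)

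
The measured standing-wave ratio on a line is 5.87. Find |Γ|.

|Γ| ≈ 0.709

|Γ| = (S − 1)/(S + 1) = (5.87 − 1)/(5.87 + 1) = 4.87/6.87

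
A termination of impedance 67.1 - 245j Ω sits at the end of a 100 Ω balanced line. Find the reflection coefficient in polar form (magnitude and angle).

Γ = (Z_L − Z_0)/(Z_L + Z_0) = (-32.9 − j245)/(167.1 − j245)
|Γ| = 247/297 = 0.834

Γ ≈ 0.834 ∠ -41.9°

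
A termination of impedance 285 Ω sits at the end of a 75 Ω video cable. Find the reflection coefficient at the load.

Γ = (Z_L − Z_0)/(Z_L + Z_0) = (285 − 75)/(285 + 75) = 210/360

Γ = 0.583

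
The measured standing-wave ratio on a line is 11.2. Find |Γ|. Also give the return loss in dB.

|Γ| ≈ 0.836; return loss ≈ 1.56 dB

|Γ| = (S − 1)/(S + 1) = (11.2 − 1)/(11.2 + 1) = 10.2/12.2
RL = −20·log₁₀|Γ| = −20·log₁₀(0.836)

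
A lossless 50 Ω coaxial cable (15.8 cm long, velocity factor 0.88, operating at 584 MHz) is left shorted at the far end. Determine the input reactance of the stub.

λ = v/f = 0.88·c / 584 MHz = 0.452 m
βl = 2π·l/λ = 2π × 0.35 = 126°
tan(βl) = -1.39
For a shorted stub, Z_in = jZ_0·tan(βl)

X_in ≈ -69.3 Ω (capacitive)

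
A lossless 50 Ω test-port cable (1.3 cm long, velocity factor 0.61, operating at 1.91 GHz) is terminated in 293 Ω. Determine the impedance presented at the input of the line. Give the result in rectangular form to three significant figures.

Z_in ≈ 14.7 − j41.5 Ω

λ = v/f = 0.61·c / 1.91 GHz = 0.0958 m
βl = 2π·l/λ = 2π × 0.136 = 48.8°
tan(βl) = tan(48.8°) = 1.14
Z_in = Z_0·(Z_L + jZ_0·tanβl)/(Z_0 + jZ_L·tanβl)
     = 50·(293 + j57.2)/(50 + j335)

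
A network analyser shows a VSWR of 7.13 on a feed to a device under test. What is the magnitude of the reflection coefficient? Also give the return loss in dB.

|Γ| ≈ 0.754; return loss ≈ 2.45 dB

|Γ| = (S − 1)/(S + 1) = (7.13 − 1)/(7.13 + 1) = 6.13/8.13
RL = −20·log₁₀|Γ| = −20·log₁₀(0.754)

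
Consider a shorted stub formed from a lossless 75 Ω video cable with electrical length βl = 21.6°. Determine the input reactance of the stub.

tan(βl) = 0.396
For a shorted stub, Z_in = jZ_0·tan(βl)

X_in ≈ 29.7 Ω (inductive)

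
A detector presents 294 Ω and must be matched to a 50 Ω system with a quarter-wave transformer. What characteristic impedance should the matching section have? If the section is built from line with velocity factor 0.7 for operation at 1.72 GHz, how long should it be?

Z_qwt = √(Z_0·R_L) = √(50 × 294) = √14700
λ = 0.7·c/f = 0.122 m, so l = λ/4 = 0.0305 m

Z_qwt ≈ 121 Ω; length ≈ 3.05 cm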